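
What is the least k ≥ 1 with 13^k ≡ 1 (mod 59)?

The order of 13 must divide φ(59) = 59 − 1 = 58 = 2 · 29.
Divisors of 58: 1, 2, 29, 58.
Test each divisor d:
13^1 ≡ 13 (mod 59)
13^2 ≡ 51 (mod 59)
13^29 ≡ 58 (mod 59)
13^58 ≡ 1 (mod 59) ✓
So ord_59(13) = 58.

58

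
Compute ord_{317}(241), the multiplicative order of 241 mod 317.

Since 241 ∈ (Z/317Z)^×, its order divides φ(317) = 317 − 1 = 316 = 2^2 · 79.
Divisors of 316: 1, 2, 4, 79, 158, 316.
Test each divisor d:
241^1 ≡ 241 (mod 317)
241^2 ≡ 70 (mod 317)
241^4 ≡ 145 (mod 317)
241^79 ≡ 114 (mod 317)
241^158 ≡ 316 (mod 317)
241^316 ≡ 1 (mod 317) ✓
Therefore the multiplicative order of 241 modulo 317 is 316.

316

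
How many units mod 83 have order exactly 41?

40

φ(83) = 83 − 1 = 82 = 2 · 41.
In a cyclic group of order 82, there are φ(d) elements of order d for each divisor d of 82, and zero for non-divisors.
41 | 82, and φ(41) = 41 − 1 = 40.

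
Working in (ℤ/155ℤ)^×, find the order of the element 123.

4

Since 123 ∈ (Z/155Z)^×, its order divides φ(155) = φ(5·31) = (5−1)·(31−1) = 4·30 = 120 = 2^3 · 3 · 5.
Divisors of 120: 1, 2, 3, 4, 5, 6, 8, 10, 12, 15, 20, 24, 30, 40, 60, 120.
Test each divisor d:
123^1 ≡ 123 (mod 155)
123^2 ≡ 94 (mod 155)
123^3 ≡ 92 (mod 155)
123^4 ≡ 1 (mod 155) ✓
So ord_155(123) = 4.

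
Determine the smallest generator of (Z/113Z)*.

3

φ(113) = 113 − 1 = 112 = 2^4 · 7.
g is a primitive root iff g^(112/q) ≢ 1 (mod 113) for each prime q ∈ {2, 7}.
g = 2: 2^56 ≡ 1 — hits 1, so not a primitive root.
g = 3: 3^56 ≡ 112; 3^16 ≡ 49 — none is 1, so 3 is a primitive root.
So 3 is the smallest generator of (Z/113Z)^×.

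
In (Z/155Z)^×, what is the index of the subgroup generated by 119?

The order of 119 must divide φ(155) = φ(5·31) = (5−1)·(31−1) = 4·30 = 120 = 2^3 · 3 · 5.
Divisors of 120: 1, 2, 3, 4, 5, 6, 8, 10, 12, 15, 20, 24, 30, 40, 60, 120.
Check 119^d mod 155 for each divisor in increasing order:
119^1 ≡ 119 (mod 155)
119^2 ≡ 56 (mod 155)
119^3 ≡ 154 (mod 155)
119^4 ≡ 36 (mod 155)
119^5 ≡ 99 (mod 155)
119^6 ≡ 1 (mod 155) ✓
The order of 119 is 6, so the subgroup it generates has 6 elements.
[(Z/155Z)^× : ⟨119⟩] = 120/6 = 20.

20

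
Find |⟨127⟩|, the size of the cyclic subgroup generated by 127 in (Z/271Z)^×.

54

The order of 127 must divide φ(271) = 271 − 1 = 270 = 2 · 3^3 · 5.
Divisors of 270: 1, 2, 3, 5, 6, 9, 10, 15, 18, 27, 30, 45, 54, 90, 135, 270.
Check 127^d mod 271 for each divisor in increasing order:
127^1 ≡ 127
127^2 ≡ 140
127^3 ≡ 165
127^5 ≡ 65
127^6 ≡ 125
127^9 ≡ 29
127^10 ≡ 160
127^15 ≡ 102
127^18 ≡ 28
127^27 ≡ 270
127^30 ≡ 106
127^45 ≡ 243
127^54 ≡ 1
Hence ord(127) = 54.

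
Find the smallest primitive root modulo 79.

3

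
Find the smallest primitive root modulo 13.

2

φ(13) = 13 − 1 = 12 = 2^2 · 3.
g is a primitive root iff g^(12/q) ≢ 1 (mod 13) for each prime q ∈ {2, 3}.
g = 2: 2^6 ≡ 12; 2^4 ≡ 3 — none is 1, so 2 is a primitive root.
So 2 is the smallest generator of (Z/13Z)^×.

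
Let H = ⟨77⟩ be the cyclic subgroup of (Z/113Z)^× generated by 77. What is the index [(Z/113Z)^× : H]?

2

ord(77) | φ(113) = 113 − 1 = 112 = 2^4 · 7.
Divisors of 112: 1, 2, 4, 7, 8, 14, 16, 28, 56, 112.
Test each divisor d:
77^1 ≡ 77 (mod 113)
77^2 ≡ 53 (mod 113)
77^4 ≡ 97 (mod 113)
77^7 ≡ 18 (mod 113)
77^8 ≡ 30 (mod 113)
77^14 ≡ 98 (mod 113)
77^16 ≡ 109 (mod 113)
77^28 ≡ 112 (mod 113)
77^56 ≡ 1 (mod 113) ✓
Thus |⟨77⟩| = ord(77) = 56.
[(Z/113Z)^× : ⟨77⟩] = 112/56 = 2.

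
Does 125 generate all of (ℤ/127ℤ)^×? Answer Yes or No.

No

φ(127) = 127 − 1 = 126 = 2 · 3^2 · 7.
An element g generates (Z/127Z)^× iff g^(126/q) ≢ 1 (mod 127) for each prime q ∈ {2, 3, 7}.
125^63 ≡ 126 (mod 127)  [q = 2: ≢ 1 ✓]
125^42 ≡ 1 (mod 127)  [q = 3: ≡ 1 ✗]
125^18 ≡ 16 (mod 127)  [q = 7: ≢ 1 ✓]
The check at q = 3 fails, so 125 generates a proper subgroup.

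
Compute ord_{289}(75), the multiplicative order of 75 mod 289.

16

Since 75 ∈ (Z/289Z)^×, its order divides φ(289) = φ(17^2) = 17·(17−1) = 272 = 2^4 · 17.
Divisors of 272: 1, 2, 4, 8, 16, 17, 34, 68, 136, 272.
Compute 75^d (mod 289) for the divisors d until we hit 1:
75^1 ≡ 75 (mod 289)
75^2 ≡ 134 (mod 289)
75^4 ≡ 38 (mod 289)
75^8 ≡ 288 (mod 289)
75^16 ≡ 1 (mod 289) ✓
So ord_289(75) = 16.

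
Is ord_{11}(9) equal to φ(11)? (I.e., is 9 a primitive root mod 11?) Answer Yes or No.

φ(11) = 11 − 1 = 10 = 2 · 5.
9 is a primitive root mod 11 iff 9^(φ(11)/q) ≢ 1 for every prime q | φ(11), i.e. q ∈ {2, 5}.
9^5 ≡ 1 (mod 11)  [q = 2: ≡ 1 ✗]
9^2 ≡ 4 (mod 11)  [q = 5: ≢ 1 ✓]
The check at q = 2 fails, so 9 generates a proper subgroup.

No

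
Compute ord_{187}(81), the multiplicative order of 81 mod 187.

20

By Lagrange's theorem, ord_187(81) divides φ(187) = φ(11·17) = (11−1)·(17−1) = 10·16 = 160 = 2^5 · 5.
Divisors of 160: 1, 2, 4, 5, 8, 10, 16, 20, 32, 40, 80, 160.
Compute 81^d (mod 187) for the divisors d until we hit 1:
81^1 ≡ 81 (mod 187)
81^2 ≡ 16 (mod 187)
81^4 ≡ 69 (mod 187)
81^5 ≡ 166 (mod 187)
81^8 ≡ 86 (mod 187)
81^10 ≡ 67 (mod 187)
81^16 ≡ 103 (mod 187)
81^20 ≡ 1 (mod 187) ✓
Hence ord(81) = 20.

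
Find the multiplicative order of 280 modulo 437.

198

By Lagrange's theorem, ord_437(280) divides φ(437) = φ(19·23) = (19−1)·(23−1) = 18·22 = 396 = 2^2 · 3^2 · 11.
Divisors of 396: 1, 2, 3, 4, 6, 9, 11, 12, 18, 22, 33, 36, 44, 66, 99, 132, 198, 396.
Check 280^d mod 437 for each divisor in increasing order:
280^1 ≡ 280
280^2 ≡ 177
280^3 ≡ 179
280^4 ≡ 302
280^6 ≡ 140
280^9 ≡ 151
280^11 ≡ 70
280^12 ≡ 372
280^18 ≡ 77
280^22 ≡ 93
280^33 ≡ 392
280^36 ≡ 248
280^44 ≡ 346
280^66 ≡ 277
280^99 ≡ 208
280^132 ≡ 254
280^198 ≡ 1
The smallest such exponent is 198, so the order of 280 is 198.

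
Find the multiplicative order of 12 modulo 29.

ord(12) | φ(29) = 29 − 1 = 28 = 2^2 · 7.
Divisors of 28: 1, 2, 4, 7, 14, 28.
Compute 12^d (mod 29) for the divisors d until we hit 1:
12^1 ≡ 12 (mod 29)
12^2 ≡ 28 (mod 29)
12^4 ≡ 1 (mod 29) ✓
Hence ord(12) = 4.

4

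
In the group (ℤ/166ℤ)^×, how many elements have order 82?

φ(166) = φ(2)·φ(83) = 1·82 = 82 = 2 · 41.
(Z/166Z)^× is cyclic (|G| = 82); a cyclic group of order m has exactly φ(d) elements of each order d | m, and none otherwise.
82 = 2 · 41 divides 82, and φ(82) = 40.

40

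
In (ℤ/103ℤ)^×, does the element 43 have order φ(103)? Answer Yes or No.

Yes

φ(103) = 103 − 1 = 102 = 2 · 3 · 17.
It suffices to check that the order of 43 is not a proper divisor of 102: compute 43^(102/q) for q ∈ {2, 3, 17}.
43^51 ≡ 102 (mod 103)  [q = 2: ≢ 1 ✓]
43^34 ≡ 46 (mod 103)  [q = 3: ≢ 1 ✓]
43^6 ≡ 81 (mod 103)  [q = 17: ≢ 1 ✓]
Every test exponent gives a nontrivial residue, hence 43 generates the full group.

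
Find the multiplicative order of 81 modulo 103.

17

ord(81) | φ(103) = 103 − 1 = 102 = 2 · 3 · 17.
Divisors of 102: 1, 2, 3, 6, 17, 34, 51, 102.
Compute 81^d (mod 103) for the divisors d until we hit 1:
81^1 ≡ 81 (mod 103)
81^2 ≡ 72 (mod 103)
81^3 ≡ 64 (mod 103)
81^6 ≡ 79 (mod 103)
81^17 ≡ 1 (mod 103) ✓
The smallest such exponent is 17, so the order of 81 is 17.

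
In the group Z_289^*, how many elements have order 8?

φ(289) = φ(17^2) = 17·(17−1) = 272 = 2^4 · 17.
In a cyclic group of order 272, there are φ(d) elements of order d for each divisor d of 272, and zero for non-divisors.
8 = 2^3 divides 272, and φ(8) = 4.

4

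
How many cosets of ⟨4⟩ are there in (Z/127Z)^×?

18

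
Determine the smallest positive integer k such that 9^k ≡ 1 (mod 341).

The order of 9 must divide φ(341) = φ(11·31) = (11−1)·(31−1) = 10·30 = 300 = 2^2 · 3 · 5^2.
Divisors of 300: 1, 2, 3, 4, 5, 6, 10, 12, 15, 20, 25, 30, 50, 60, 75, 100, 150, 300.
Check 9^d mod 341 for each divisor in increasing order:
9^1 ≡ 9
9^2 ≡ 81
9^3 ≡ 47
9^4 ≡ 82
9^5 ≡ 56
9^6 ≡ 163
9^10 ≡ 67
9^12 ≡ 312
9^15 ≡ 1
Therefore the multiplicative order of 9 modulo 341 is 15.

15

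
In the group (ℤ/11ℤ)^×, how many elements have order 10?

4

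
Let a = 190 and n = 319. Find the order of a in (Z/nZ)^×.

35

By Lagrange's theorem, ord_319(190) divides φ(319) = φ(11·29) = (11−1)·(29−1) = 10·28 = 280 = 2^3 · 5 · 7.
Divisors of 280: 1, 2, 4, 5, 7, 8, 10, 14, 20, 28, 35, 40, 56, 70, 140, 280.
Compute 190^d (mod 319) for the divisors d until we hit 1:
190^1 ≡ 190
190^2 ≡ 53
190^4 ≡ 257
190^5 ≡ 23
190^7 ≡ 262
190^8 ≡ 16
190^10 ≡ 210
190^14 ≡ 59
190^20 ≡ 78
190^28 ≡ 291
190^35 ≡ 1
Therefore the multiplicative order of 190 modulo 319 is 35.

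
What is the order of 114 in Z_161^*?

By Lagrange's theorem, ord_161(114) divides φ(161) = φ(7·23) = (7−1)·(23−1) = 6·22 = 132 = 2^2 · 3 · 11.
Divisors of 132: 1, 2, 3, 4, 6, 11, 12, 22, 33, 44, 66, 132.
Compute 114^d (mod 161) for the divisors d until we hit 1:
114^1 ≡ 114 (mod 161)
114^2 ≡ 116 (mod 161)
114^3 ≡ 22 (mod 161)
114^4 ≡ 93 (mod 161)
114^6 ≡ 1 (mod 161) ✓
So ord_161(114) = 6.

6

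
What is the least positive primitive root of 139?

φ(139) = 139 − 1 = 138 = 2 · 3 · 23.
Test candidates g = 2, 3, … against the prime factors q ∈ {2, 3, 23} of φ(139): g is a generator iff g^(138/q) ≢ 1 for every such q.
g = 2: 2^69 ≡ 138; 2^46 ≡ 96; 2^6 ≡ 64 — none is 1, so 2 is a primitive root.
Hence the least primitive root of 139 is 2.

2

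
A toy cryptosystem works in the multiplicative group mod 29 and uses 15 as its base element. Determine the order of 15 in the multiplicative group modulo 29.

28

By Lagrange's theorem, ord_29(15) divides φ(29) = 29 − 1 = 28 = 2^2 · 7.
Divisors of 28: 1, 2, 4, 7, 14, 28.
Evaluate successive powers at the divisors of 28:
15^1 ≡ 15 (mod 29)
15^2 ≡ 22 (mod 29)
15^4 ≡ 20 (mod 29)
15^7 ≡ 17 (mod 29)
15^14 ≡ 28 (mod 29)
15^28 ≡ 1 (mod 29) ✓
The smallest such exponent is 28, so the order of 15 is 28.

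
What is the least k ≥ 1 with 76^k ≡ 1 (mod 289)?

ord(76) | φ(289) = φ(17^2) = 17·(17−1) = 272 = 2^4 · 17.
Divisors of 272: 1, 2, 4, 8, 16, 17, 34, 68, 136, 272.
Test each divisor d:
76^1 ≡ 76 (mod 289)
76^2 ≡ 285 (mod 289)
76^4 ≡ 16 (mod 289)
76^8 ≡ 256 (mod 289)
76^16 ≡ 222 (mod 289)
76^17 ≡ 110 (mod 289)
76^34 ≡ 251 (mod 289)
76^68 ≡ 288 (mod 289)
76^136 ≡ 1 (mod 289) ✓
Hence ord(76) = 136.

136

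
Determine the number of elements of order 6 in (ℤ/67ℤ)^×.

2

φ(67) = 67 − 1 = 66 = 2 · 3 · 11.
Since (Z/67Z)^× is cyclic of order 66, the number of elements of order d is φ(d) when d | 66 and 0 otherwise.
6 = 2 · 3 divides 66, and φ(6) = 2.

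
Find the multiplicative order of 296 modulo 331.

By Lagrange's theorem, ord_331(296) divides φ(331) = 331 − 1 = 330 = 2 · 3 · 5 · 11.
Divisors of 330: 1, 2, 3, 5, 6, 10, 11, 15, 22, 30, 33, 55, 66, 110, 165, 330.
Compute 296^d (mod 331) for the divisors d until we hit 1:
296^1 ≡ 296
296^2 ≡ 232
296^3 ≡ 155
296^5 ≡ 212
296^6 ≡ 193
296^10 ≡ 259
296^11 ≡ 203
296^15 ≡ 293
296^22 ≡ 165
296^30 ≡ 120
296^33 ≡ 64
296^55 ≡ 299
296^66 ≡ 124
296^110 ≡ 31
296^165 ≡ 1
So ord_331(296) = 165.

165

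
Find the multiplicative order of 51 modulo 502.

ord(51) | φ(502) = φ(2)·φ(251) = 1·250 = 250 = 2 · 5^3.
Divisors of 250: 1, 2, 5, 10, 25, 50, 125, 250.
Evaluate successive powers at the divisors of 250:
51^1 ≡ 51 (mod 502)
51^2 ≡ 91 (mod 502)
51^5 ≡ 149 (mod 502)
51^10 ≡ 113 (mod 502)
51^25 ≡ 1 (mod 502) ✓
So ord_502(51) = 25.

25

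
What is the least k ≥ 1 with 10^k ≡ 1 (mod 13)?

6

The order of 10 must divide φ(13) = 13 − 1 = 12 = 2^2 · 3.
Divisors of 12: 1, 2, 3, 4, 6, 12.
Compute 10^d (mod 13) for the divisors d until we hit 1:
10^1 ≡ 10 (mod 13)
10^2 ≡ 9 (mod 13)
10^3 ≡ 12 (mod 13)
10^4 ≡ 3 (mod 13)
10^6 ≡ 1 (mod 13) ✓
The smallest such exponent is 6, so the order of 10 is 6.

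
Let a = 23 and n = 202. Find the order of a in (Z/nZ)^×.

ord(23) | φ(202) = φ(2)·φ(101) = 1·100 = 100 = 2^2 · 5^2.
Divisors of 100: 1, 2, 4, 5, 10, 20, 25, 50, 100.
Compute 23^d (mod 202) for the divisors d until we hit 1:
23^1 ≡ 23 (mod 202)
23^2 ≡ 125 (mod 202)
23^4 ≡ 71 (mod 202)
23^5 ≡ 17 (mod 202)
23^10 ≡ 87 (mod 202)
23^20 ≡ 95 (mod 202)
23^25 ≡ 201 (mod 202)
23^50 ≡ 1 (mod 202) ✓
The smallest such exponent is 50, so the order of 23 is 50.

50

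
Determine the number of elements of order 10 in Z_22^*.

4

φ(22) = φ(2)·φ(11) = 1·10 = 10 = 2 · 5.
(Z/22Z)^× is cyclic (|G| = 10); a cyclic group of order m has exactly φ(d) elements of each order d | m, and none otherwise.
10 = 2 · 5 divides 10, and φ(10) = 4.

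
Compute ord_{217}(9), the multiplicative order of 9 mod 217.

By Lagrange's theorem, ord_217(9) divides φ(217) = φ(7·31) = (7−1)·(31−1) = 6·30 = 180 = 2^2 · 3^2 · 5.
Divisors of 180: 1, 2, 3, 4, 5, 6, 9, 10, 12, 15, 18, 20, 30, 36, 45, 60, 90, 180.
Compute 9^d (mod 217) for the divisors d until we hit 1:
9^1 ≡ 9 (mod 217)
9^2 ≡ 81 (mod 217)
9^3 ≡ 78 (mod 217)
9^4 ≡ 51 (mod 217)
9^5 ≡ 25 (mod 217)
9^6 ≡ 8 (mod 217)
9^9 ≡ 190 (mod 217)
9^10 ≡ 191 (mod 217)
9^12 ≡ 64 (mod 217)
9^15 ≡ 1 (mod 217) ✓
The smallest such exponent is 15, so the order of 9 is 15.

15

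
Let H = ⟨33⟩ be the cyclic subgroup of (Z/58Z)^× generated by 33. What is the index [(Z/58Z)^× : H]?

2

Since 33 ∈ (Z/58Z)^×, its order divides φ(58) = φ(2)·φ(29) = 1·28 = 28 = 2^2 · 7.
Divisors of 28: 1, 2, 4, 7, 14, 28.
Test each divisor d:
33^1 ≡ 33 (mod 58)
33^2 ≡ 45 (mod 58)
33^4 ≡ 53 (mod 58)
33^7 ≡ 57 (mod 58)
33^14 ≡ 1 (mod 58) ✓
So ord_58(33) = 14, hence |⟨33⟩| = 14.
[(Z/58Z)^× : ⟨33⟩] = 28/14 = 2.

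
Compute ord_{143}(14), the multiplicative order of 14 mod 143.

The order of 14 must divide φ(143) = φ(11·13) = (11−1)·(13−1) = 10·12 = 120 = 2^3 · 3 · 5.
Divisors of 120: 1, 2, 3, 4, 5, 6, 8, 10, 12, 15, 20, 24, 30, 40, 60, 120.
Check 14^d mod 143 for each divisor in increasing order:
14^1 ≡ 14 (mod 143)
14^2 ≡ 53 (mod 143)
14^3 ≡ 27 (mod 143)
14^4 ≡ 92 (mod 143)
14^5 ≡ 1 (mod 143) ✓
The smallest such exponent is 5, so the order of 14 is 5.

5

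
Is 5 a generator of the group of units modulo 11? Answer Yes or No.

No

φ(11) = 11 − 1 = 10 = 2 · 5.
Test 5^(10/q) mod 11 for each prime factor q of 10:
5^5 ≡ 1 (mod 11)  [q = 2: ≡ 1 ✗]
5^2 ≡ 3 (mod 11)  [q = 5: ≢ 1 ✓]
5^5 ≡ 1 shows ord(5) | 5, strictly less than φ(11); not a primitive root.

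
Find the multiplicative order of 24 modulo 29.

7

ord(24) | φ(29) = 29 − 1 = 28 = 2^2 · 7.
Divisors of 28: 1, 2, 4, 7, 14, 28.
Compute 24^d (mod 29) for the divisors d until we hit 1:
24^1 ≡ 24 (mod 29)
24^2 ≡ 25 (mod 29)
24^4 ≡ 16 (mod 29)
24^7 ≡ 1 (mod 29) ✓
The smallest such exponent is 7, so the order of 24 is 7.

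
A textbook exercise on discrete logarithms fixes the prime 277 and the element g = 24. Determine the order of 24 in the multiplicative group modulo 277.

276

The order of 24 must divide φ(277) = 277 − 1 = 276 = 2^2 · 3 · 23.
Divisors of 276: 1, 2, 3, 4, 6, 12, 23, 46, 69, 92, 138, 276.
Test each divisor d:
24^1 ≡ 24 (mod 277)
24^2 ≡ 22 (mod 277)
24^3 ≡ 251 (mod 277)
24^4 ≡ 207 (mod 277)
24^6 ≡ 122 (mod 277)
24^12 ≡ 203 (mod 277)
24^23 ≡ 182 (mod 277)
24^46 ≡ 161 (mod 277)
24^69 ≡ 217 (mod 277)
24^92 ≡ 160 (mod 277)
24^138 ≡ 276 (mod 277)
24^276 ≡ 1 (mod 277) ✓
Therefore the multiplicative order of 24 modulo 277 is 276.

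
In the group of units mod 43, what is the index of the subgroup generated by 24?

Since 24 ∈ (Z/43Z)^×, its order divides φ(43) = 43 − 1 = 42 = 2 · 3 · 7.
Divisors of 42: 1, 2, 3, 6, 7, 14, 21, 42.
Compute 24^d (mod 43) for the divisors d until we hit 1:
24^1 ≡ 24
24^2 ≡ 17
24^3 ≡ 21
24^6 ≡ 11
24^7 ≡ 6
24^14 ≡ 36
24^21 ≡ 1
The order of 24 is 21, so the subgroup it generates has 21 elements.
Index = |(Z/43Z)^×| / |⟨24⟩| = 42 / 21 = 2.

2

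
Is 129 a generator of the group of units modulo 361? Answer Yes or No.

φ(361) = φ(19^2) = 19·(19−1) = 342 = 2 · 3^2 · 19.
Test 129^(342/q) mod 361 for each prime factor q of 342:
129^171 ≡ 360 (mod 361)  [q = 2: ≢ 1 ✓]
129^114 ≡ 68 (mod 361)  [q = 3: ≢ 1 ✓]
129^18 ≡ 58 (mod 361)  [q = 19: ≢ 1 ✓]
None equal 1, so ord_361(129) = 342: 129 is a primitive root.

Yes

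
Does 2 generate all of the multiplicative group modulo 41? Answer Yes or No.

No

φ(41) = 41 − 1 = 40 = 2^3 · 5.
Test 2^(40/q) mod 41 for each prime factor q of 40:
2^20 ≡ 1 (mod 41)  [q = 2: ≡ 1 ✗]
2^8 ≡ 10 (mod 41)  [q = 5: ≢ 1 ✓]
Since 2^20 ≡ 1, the order of 2 divides 20 < 40, so 2 is not a primitive root.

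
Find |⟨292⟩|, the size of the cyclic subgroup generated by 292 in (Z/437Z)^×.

33

The order of 292 must divide φ(437) = φ(19·23) = (19−1)·(23−1) = 18·22 = 396 = 2^2 · 3^2 · 11.
Divisors of 396: 1, 2, 3, 4, 6, 9, 11, 12, 18, 22, 33, 36, 44, 66, 99, 132, 198, 396.
Compute 292^d (mod 437) for the divisors d until we hit 1:
292^1 ≡ 292 (mod 437)
292^2 ≡ 49 (mod 437)
292^3 ≡ 324 (mod 437)
292^4 ≡ 216 (mod 437)
292^6 ≡ 96 (mod 437)
292^9 ≡ 77 (mod 437)
292^11 ≡ 277 (mod 437)
292^12 ≡ 39 (mod 437)
292^18 ≡ 248 (mod 437)
292^22 ≡ 254 (mod 437)
292^33 ≡ 1 (mod 437) ✓
The smallest such exponent is 33, so the order of 292 is 33.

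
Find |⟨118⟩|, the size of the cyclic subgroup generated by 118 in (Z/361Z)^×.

171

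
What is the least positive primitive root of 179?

2

φ(179) = 179 − 1 = 178 = 2 · 89.
g is a primitive root iff g^(178/q) ≢ 1 (mod 179) for each prime q ∈ {2, 89}.
g = 2: 2^89 ≡ 178; 2^2 ≡ 4 — none is 1, so 2 is a primitive root.
The smallest primitive root modulo 179 is 2.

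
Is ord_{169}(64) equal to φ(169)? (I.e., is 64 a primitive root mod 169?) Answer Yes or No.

φ(169) = φ(13^2) = 13·(13−1) = 156 = 2^2 · 3 · 13.
Test 64^(156/q) mod 169 for each prime factor q of 156:
64^78 ≡ 1 (mod 169)  [q = 2: ≡ 1 ✗]
64^52 ≡ 1 (mod 169)  [q = 3: ≡ 1 ✗]
64^12 ≡ 66 (mod 169)  [q = 13: ≢ 1 ✓]
Since 64^78 ≡ 1, the order of 64 divides 78 < 156, so 64 is not a primitive root.

No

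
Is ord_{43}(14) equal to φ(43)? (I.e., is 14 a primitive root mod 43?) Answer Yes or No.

φ(43) = 43 − 1 = 42 = 2 · 3 · 7.
Test 14^(42/q) mod 43 for each prime factor q of 42:
14^21 ≡ 1 (mod 43)  [q = 2: ≡ 1 ✗]
14^14 ≡ 6 (mod 43)  [q = 3: ≢ 1 ✓]
14^6 ≡ 21 (mod 43)  [q = 7: ≢ 1 ✓]
The check at q = 2 fails, so 14 generates a proper subgroup.

No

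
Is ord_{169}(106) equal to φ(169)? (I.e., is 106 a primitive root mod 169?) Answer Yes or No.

φ(169) = φ(13^2) = 13·(13−1) = 156 = 2^2 · 3 · 13.
An element g generates (Z/169Z)^× iff g^(156/q) ≢ 1 (mod 169) for each prime q ∈ {2, 3, 13}.
106^78 ≡ 168 (mod 169)  [q = 2: ≢ 1 ✓]
106^52 ≡ 146 (mod 169)  [q = 3: ≢ 1 ✓]
106^12 ≡ 157 (mod 169)  [q = 13: ≢ 1 ✓]
None equal 1, so ord_169(106) = 156: 106 is a primitive root.

Yes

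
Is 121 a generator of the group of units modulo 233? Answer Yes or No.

No

φ(233) = 233 − 1 = 232 = 2^3 · 29.
It suffices to check that the order of 121 is not a proper divisor of 232: compute 121^(232/q) for q ∈ {2, 29}.
121^116 ≡ 1 (mod 233)  [q = 2: ≡ 1 ✗]
121^8 ≡ 19 (mod 233)  [q = 29: ≢ 1 ✓]
121^116 ≡ 1 shows ord(121) | 116, strictly less than φ(233); not a primitive root.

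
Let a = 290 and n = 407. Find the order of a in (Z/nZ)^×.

20

By Lagrange's theorem, ord_407(290) divides φ(407) = φ(11·37) = (11−1)·(37−1) = 10·36 = 360 = 2^3 · 3^2 · 5.
Divisors of 360: 1, 2, 3, 4, 5, 6, 8, 9, 10, 12, 15, 18, 20, 24, 30, 36, 40, 45, 60, 72, 90, 120, 180, 360.
Compute 290^d (mod 407) for the divisors d until we hit 1:
290^1 ≡ 290
290^2 ≡ 258
290^3 ≡ 339
290^4 ≡ 223
290^5 ≡ 364
290^6 ≡ 147
290^8 ≡ 75
290^9 ≡ 179
290^10 ≡ 221
290^12 ≡ 38
290^15 ≡ 265
290^18 ≡ 295
290^20 ≡ 1
The smallest such exponent is 20, so the order of 290 is 20.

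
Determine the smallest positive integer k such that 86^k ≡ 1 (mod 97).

48

By Lagrange's theorem, ord_97(86) divides φ(97) = 97 − 1 = 96 = 2^5 · 3.
Divisors of 96: 1, 2, 3, 4, 6, 8, 12, 16, 24, 32, 48, 96.
Test each divisor d:
86^1 ≡ 86
86^2 ≡ 24
86^3 ≡ 27
86^4 ≡ 91
86^6 ≡ 50
86^8 ≡ 36
86^12 ≡ 75
86^16 ≡ 35
86^24 ≡ 96
86^32 ≡ 61
86^48 ≡ 1
The smallest such exponent is 48, so the order of 86 is 48.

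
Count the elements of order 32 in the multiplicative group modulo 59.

0

φ(59) = 59 − 1 = 58 = 2 · 29.
Since (Z/59Z)^× is cyclic of order 58, the number of elements of order d is φ(d) when d | 58 and 0 otherwise.
32 does not divide 58, so no element of (Z/59Z)^× has order 32.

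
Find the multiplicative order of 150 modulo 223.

222

Since 150 ∈ (Z/223Z)^×, its order divides φ(223) = 223 − 1 = 222 = 2 · 3 · 37.
Divisors of 222: 1, 2, 3, 6, 37, 74, 111, 222.
Evaluate successive powers at the divisors of 222:
150^1 ≡ 150
150^2 ≡ 200
150^3 ≡ 118
150^6 ≡ 98
150^37 ≡ 40
150^74 ≡ 39
150^111 ≡ 222
150^222 ≡ 1
Therefore the multiplicative order of 150 modulo 223 is 222.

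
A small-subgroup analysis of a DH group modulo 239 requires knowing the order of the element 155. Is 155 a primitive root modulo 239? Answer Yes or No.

No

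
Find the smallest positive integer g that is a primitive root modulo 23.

5

φ(23) = 23 − 1 = 22 = 2 · 11.
g is a primitive root iff g^(22/q) ≢ 1 (mod 23) for each prime q ∈ {2, 11}.
g = 2: 2^11 ≡ 1 — hits 1, so not a primitive root.
g = 3: 3^11 ≡ 1 — hits 1, so not a primitive root.
g = 4: 4^11 ≡ 1 — hits 1, so not a primitive root.
g = 5: 5^11 ≡ 22; 5^2 ≡ 2 — none is 1, so 5 is a primitive root.
So 5 is the smallest generator of (Z/23Z)^×.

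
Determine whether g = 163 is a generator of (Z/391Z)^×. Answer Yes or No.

No

391 = 17 · 23 is a product of two distinct odd primes, so (Z/391Z)^× ≅ (Z/17Z)^× × (Z/23Z)^× is not cyclic.
No primitive root modulo 391 exists; in particular 163 is not one.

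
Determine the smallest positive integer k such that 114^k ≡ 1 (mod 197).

7

Since 114 ∈ (Z/197Z)^×, its order divides φ(197) = 197 − 1 = 196 = 2^2 · 7^2.
Divisors of 196: 1, 2, 4, 7, 14, 28, 49, 98, 196.
Test each divisor d:
114^1 ≡ 114 (mod 197)
114^2 ≡ 191 (mod 197)
114^4 ≡ 36 (mod 197)
114^7 ≡ 1 (mod 197) ✓
The smallest such exponent is 7, so the order of 114 is 7.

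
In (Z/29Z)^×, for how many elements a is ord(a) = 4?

2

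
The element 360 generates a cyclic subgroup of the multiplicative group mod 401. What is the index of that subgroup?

16

Since 360 ∈ (Z/401Z)^×, its order divides φ(401) = 401 − 1 = 400 = 2^4 · 5^2.
Divisors of 400: 1, 2, 4, 5, 8, 10, 16, 20, 25, 40, 50, 80, 100, 200, 400.
Evaluate successive powers at the divisors of 400:
360^1 ≡ 360 (mod 401)
360^2 ≡ 77 (mod 401)
360^4 ≡ 315 (mod 401)
360^5 ≡ 318 (mod 401)
360^8 ≡ 178 (mod 401)
360^10 ≡ 72 (mod 401)
360^16 ≡ 5 (mod 401)
360^20 ≡ 372 (mod 401)
360^25 ≡ 1 (mod 401) ✓
The order of 360 is 25, so the subgroup it generates has 25 elements.
The index is φ(401) / ord(360) = 400 / 25 = 16.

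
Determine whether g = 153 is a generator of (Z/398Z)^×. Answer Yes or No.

φ(398) = φ(2)·φ(199) = 1·198 = 198 = 2 · 3^2 · 11.
153 is a primitive root mod 398 iff 153^(φ(398)/q) ≢ 1 for every prime q | φ(398), i.e. q ∈ {2, 3, 11}.
153^99 ≡ 397 (mod 398)  [q = 2: ≢ 1 ✓]
153^66 ≡ 291 (mod 398)  [q = 3: ≢ 1 ✓]
153^18 ≡ 261 (mod 398)  [q = 11: ≢ 1 ✓]
None equal 1, so ord_398(153) = 198: 153 is a primitive root.

Yes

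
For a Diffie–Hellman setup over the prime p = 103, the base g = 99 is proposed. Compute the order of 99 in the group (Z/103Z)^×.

102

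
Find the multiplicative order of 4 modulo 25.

10

ord(4) | φ(25) = φ(5^2) = 5·(5−1) = 20 = 2^2 · 5.
Divisors of 20: 1, 2, 4, 5, 10, 20.
Check 4^d mod 25 for each divisor in increasing order:
4^1 ≡ 4 (mod 25)
4^2 ≡ 16 (mod 25)
4^4 ≡ 6 (mod 25)
4^5 ≡ 24 (mod 25)
4^10 ≡ 1 (mod 25) ✓
Hence ord(4) = 10.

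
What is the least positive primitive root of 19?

2

φ(19) = 19 − 1 = 18 = 2 · 3^2.
g is a primitive root iff g^(18/q) ≢ 1 (mod 19) for each prime q ∈ {2, 3}.
g = 2: 2^9 ≡ 18; 2^6 ≡ 7 — none is 1, so 2 is a primitive root.
Hence the least primitive root of 19 is 2.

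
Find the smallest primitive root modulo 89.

3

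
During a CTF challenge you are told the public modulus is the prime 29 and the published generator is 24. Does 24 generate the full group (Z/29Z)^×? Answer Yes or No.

φ(29) = 29 − 1 = 28 = 2^2 · 7.
24 is a primitive root mod 29 iff 24^(φ(29)/q) ≢ 1 for every prime q | φ(29), i.e. q ∈ {2, 7}.
24^14 ≡ 1 (mod 29)  [q = 2: ≡ 1 ✗]
24^4 ≡ 16 (mod 29)  [q = 7: ≢ 1 ✓]
Since 24^14 ≡ 1, the order of 24 divides 14 < 28, so 24 is not a primitive root.

No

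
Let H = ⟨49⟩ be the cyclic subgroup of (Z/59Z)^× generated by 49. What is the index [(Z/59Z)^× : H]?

2

By Lagrange's theorem, ord_59(49) divides φ(59) = 59 − 1 = 58 = 2 · 29.
Divisors of 58: 1, 2, 29, 58.
Compute 49^d (mod 59) for the divisors d until we hit 1:
49^1 ≡ 49 (mod 59)
49^2 ≡ 41 (mod 59)
49^29 ≡ 1 (mod 59) ✓
The order of 49 is 29, so the subgroup it generates has 29 elements.
The index is φ(59) / ord(49) = 58 / 29 = 2.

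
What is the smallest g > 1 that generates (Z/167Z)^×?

5

φ(167) = 167 − 1 = 166 = 2 · 83.
Test candidates g = 2, 3, … against the prime factors q ∈ {2, 83} of φ(167): g is a generator iff g^(166/q) ≢ 1 for every such q.
g = 2: 2^83 ≡ 1 — hits 1, so not a primitive root.
g = 3: 3^83 ≡ 1 — hits 1, so not a primitive root.
g = 4: 4^83 ≡ 1 — hits 1, so not a primitive root.
g = 5: 5^83 ≡ 166; 5^2 ≡ 25 — none is 1, so 5 is a primitive root.
The smallest primitive root modulo 167 is 5.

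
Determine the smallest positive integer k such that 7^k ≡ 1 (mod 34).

16

By Lagrange's theorem, ord_34(7) divides φ(34) = φ(2)·φ(17) = 1·16 = 16 = 2^4.
Divisors of 16: 1, 2, 4, 8, 16.
Check 7^d mod 34 for each divisor in increasing order:
7^1 ≡ 7
7^2 ≡ 15
7^4 ≡ 21
7^8 ≡ 33
7^16 ≡ 1
So ord_34(7) = 16.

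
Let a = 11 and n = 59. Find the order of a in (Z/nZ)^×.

Since 11 ∈ (Z/59Z)^×, its order divides φ(59) = 59 − 1 = 58 = 2 · 29.
Divisors of 58: 1, 2, 29, 58.
Evaluate successive powers at the divisors of 58:
11^1 ≡ 11 (mod 59)
11^2 ≡ 3 (mod 59)
11^29 ≡ 58 (mod 59)
11^58 ≡ 1 (mod 59) ✓
So ord_59(11) = 58.

58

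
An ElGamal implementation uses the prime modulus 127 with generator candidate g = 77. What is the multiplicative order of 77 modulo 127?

By Lagrange's theorem, ord_127(77) divides φ(127) = 127 − 1 = 126 = 2 · 3^2 · 7.
Divisors of 126: 1, 2, 3, 6, 7, 9, 14, 18, 21, 42, 63, 126.
Check 77^d mod 127 for each divisor in increasing order:
77^1 ≡ 77
77^2 ≡ 87
77^3 ≡ 95
77^6 ≡ 8
77^7 ≡ 108
77^9 ≡ 125
77^14 ≡ 107
77^18 ≡ 4
77^21 ≡ 126
77^42 ≡ 1
Hence ord(77) = 42.

42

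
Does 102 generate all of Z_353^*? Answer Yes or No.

Yes

φ(353) = 353 − 1 = 352 = 2^5 · 11.
It suffices to check that the order of 102 is not a proper divisor of 352: compute 102^(352/q) for q ∈ {2, 11}.
102^176 ≡ 352 (mod 353)  [q = 2: ≢ 1 ✓]
102^32 ≡ 256 (mod 353)  [q = 11: ≢ 1 ✓]
All checks pass, so 102 has order 352 and is a primitive root modulo 353.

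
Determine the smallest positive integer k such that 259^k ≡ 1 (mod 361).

114

By Lagrange's theorem, ord_361(259) divides φ(361) = φ(19^2) = 19·(19−1) = 342 = 2 · 3^2 · 19.
Divisors of 342: 1, 2, 3, 6, 9, 18, 19, 38, 57, 114, 171, 342.
Compute 259^d (mod 361) for the divisors d until we hit 1:
259^1 ≡ 259 (mod 361)
259^2 ≡ 296 (mod 361)
259^3 ≡ 132 (mod 361)
259^6 ≡ 96 (mod 361)
259^9 ≡ 37 (mod 361)
259^18 ≡ 286 (mod 361)
259^19 ≡ 69 (mod 361)
259^38 ≡ 68 (mod 361)
259^57 ≡ 360 (mod 361)
259^114 ≡ 1 (mod 361) ✓
So ord_361(259) = 114.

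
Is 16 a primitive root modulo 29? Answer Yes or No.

No

φ(29) = 29 − 1 = 28 = 2^2 · 7.
16 is a primitive root mod 29 iff 16^(φ(29)/q) ≢ 1 for every prime q | φ(29), i.e. q ∈ {2, 7}.
16^14 ≡ 1 (mod 29)  [q = 2: ≡ 1 ✗]
16^4 ≡ 25 (mod 29)  [q = 7: ≢ 1 ✓]
Since 16^14 ≡ 1, the order of 16 divides 14 < 28, so 16 is not a primitive root.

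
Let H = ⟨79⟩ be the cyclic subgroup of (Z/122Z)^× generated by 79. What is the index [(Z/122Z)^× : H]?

The order of 79 must divide φ(122) = φ(2)·φ(61) = 1·60 = 60 = 2^2 · 3 · 5.
Divisors of 60: 1, 2, 3, 4, 5, 6, 10, 12, 15, 20, 30, 60.
Test each divisor d:
79^1 ≡ 79 (mod 122)
79^2 ≡ 19 (mod 122)
79^3 ≡ 37 (mod 122)
79^4 ≡ 117 (mod 122)
79^5 ≡ 93 (mod 122)
79^6 ≡ 27 (mod 122)
79^10 ≡ 109 (mod 122)
79^12 ≡ 119 (mod 122)
79^15 ≡ 11 (mod 122)
79^20 ≡ 47 (mod 122)
79^30 ≡ 121 (mod 122)
79^60 ≡ 1 (mod 122) ✓
Thus |⟨79⟩| = ord(79) = 60.
The index is φ(122) / ord(79) = 60 / 60 = 1.

1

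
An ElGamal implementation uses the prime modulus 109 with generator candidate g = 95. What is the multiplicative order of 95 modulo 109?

108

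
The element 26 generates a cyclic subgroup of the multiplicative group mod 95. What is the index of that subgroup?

Since 26 ∈ (Z/95Z)^×, its order divides φ(95) = φ(5·19) = (5−1)·(19−1) = 4·18 = 72 = 2^3 · 3^2.
Divisors of 72: 1, 2, 3, 4, 6, 8, 9, 12, 18, 24, 36, 72.
Evaluate successive powers at the divisors of 72:
26^1 ≡ 26 (mod 95)
26^2 ≡ 11 (mod 95)
26^3 ≡ 1 (mod 95) ✓
The order of 26 is 3, so the subgroup it generates has 3 elements.
Index = |(Z/95Z)^×| / |⟨26⟩| = 72 / 3 = 24.

24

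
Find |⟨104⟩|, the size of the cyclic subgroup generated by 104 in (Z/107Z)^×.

106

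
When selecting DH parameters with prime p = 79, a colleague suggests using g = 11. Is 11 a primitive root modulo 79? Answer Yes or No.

No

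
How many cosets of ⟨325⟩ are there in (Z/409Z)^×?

3

ord(325) | φ(409) = 409 − 1 = 408 = 2^3 · 3 · 17.
Divisors of 408: 1, 2, 3, 4, 6, 8, 12, 17, 24, 34, 51, 68, 102, 136, 204, 408.
Evaluate successive powers at the divisors of 408:
325^1 ≡ 325 (mod 409)
325^2 ≡ 103 (mod 409)
325^3 ≡ 346 (mod 409)
325^4 ≡ 384 (mod 409)
325^6 ≡ 288 (mod 409)
325^8 ≡ 216 (mod 409)
325^12 ≡ 326 (mod 409)
325^17 ≡ 343 (mod 409)
325^24 ≡ 345 (mod 409)
325^34 ≡ 266 (mod 409)
325^51 ≡ 31 (mod 409)
325^68 ≡ 408 (mod 409)
325^102 ≡ 143 (mod 409)
325^136 ≡ 1 (mod 409) ✓
So ord_409(325) = 136, hence |⟨325⟩| = 136.
[(Z/409Z)^× : ⟨325⟩] = 408/136 = 3.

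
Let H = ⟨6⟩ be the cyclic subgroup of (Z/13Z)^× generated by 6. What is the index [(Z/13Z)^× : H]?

By Lagrange's theorem, ord_13(6) divides φ(13) = 13 − 1 = 12 = 2^2 · 3.
Divisors of 12: 1, 2, 3, 4, 6, 12.
Compute 6^d (mod 13) for the divisors d until we hit 1:
6^1 ≡ 6
6^2 ≡ 10
6^3 ≡ 8
6^4 ≡ 9
6^6 ≡ 12
6^12 ≡ 1
Thus |⟨6⟩| = ord(6) = 12.
[(Z/13Z)^× : ⟨6⟩] = 12/12 = 1.

1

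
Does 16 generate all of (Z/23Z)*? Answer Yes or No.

No

φ(23) = 23 − 1 = 22 = 2 · 11.
It suffices to check that the order of 16 is not a proper divisor of 22: compute 16^(22/q) for q ∈ {2, 11}.
16^11 ≡ 1 (mod 23)  [q = 2: ≡ 1 ✗]
16^2 ≡ 3 (mod 23)  [q = 11: ≢ 1 ✓]
16^11 ≡ 1 shows ord(16) | 11, strictly less than φ(23); not a primitive root.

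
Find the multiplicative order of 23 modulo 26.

6

ord(23) | φ(26) = φ(2)·φ(13) = 1·12 = 12 = 2^2 · 3.
Divisors of 12: 1, 2, 3, 4, 6, 12.
Evaluate successive powers at the divisors of 12:
23^1 ≡ 23 (mod 26)
23^2 ≡ 9 (mod 26)
23^3 ≡ 25 (mod 26)
23^4 ≡ 3 (mod 26)
23^6 ≡ 1 (mod 26) ✓
Hence ord(23) = 6.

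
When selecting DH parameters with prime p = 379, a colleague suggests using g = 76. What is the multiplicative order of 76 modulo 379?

ord(76) | φ(379) = 379 − 1 = 378 = 2 · 3^3 · 7.
Divisors of 378: 1, 2, 3, 6, 7, 9, 14, 18, 21, 27, 42, 54, 63, 126, 189, 378.
Compute 76^d (mod 379) for the divisors d until we hit 1:
76^1 ≡ 76
76^2 ≡ 91
76^3 ≡ 94
76^6 ≡ 119
76^7 ≡ 327
76^9 ≡ 195
76^14 ≡ 51
76^18 ≡ 125
76^21 ≡ 1
So ord_379(76) = 21.

21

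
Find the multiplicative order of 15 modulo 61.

15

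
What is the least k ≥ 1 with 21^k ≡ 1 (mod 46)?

22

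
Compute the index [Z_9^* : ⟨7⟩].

The order of 7 must divide φ(9) = φ(3^2) = 3·(3−1) = 6 = 2 · 3.
Divisors of 6: 1, 2, 3, 6.
Test each divisor d:
7^1 ≡ 7 (mod 9)
7^2 ≡ 4 (mod 9)
7^3 ≡ 1 (mod 9) ✓
So ord_9(7) = 3, hence |⟨7⟩| = 3.
Index = |(Z/9Z)^×| / |⟨7⟩| = 6 / 3 = 2.

2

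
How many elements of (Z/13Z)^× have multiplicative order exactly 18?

φ(13) = 13 − 1 = 12 = 2^2 · 3.
Since (Z/13Z)^× is cyclic of order 12, the number of elements of order d is φ(d) when d | 12 and 0 otherwise.
18 does not divide 12, so no element of (Z/13Z)^× has order 18.

0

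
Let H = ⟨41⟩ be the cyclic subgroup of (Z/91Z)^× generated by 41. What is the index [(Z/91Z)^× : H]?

By Lagrange's theorem, ord_91(41) divides φ(91) = φ(7·13) = (7−1)·(13−1) = 6·12 = 72 = 2^3 · 3^2.
Divisors of 72: 1, 2, 3, 4, 6, 8, 9, 12, 18, 24, 36, 72.
Check 41^d mod 91 for each divisor in increasing order:
41^1 ≡ 41 (mod 91)
41^2 ≡ 43 (mod 91)
41^3 ≡ 34 (mod 91)
41^4 ≡ 29 (mod 91)
41^6 ≡ 64 (mod 91)
41^8 ≡ 22 (mod 91)
41^9 ≡ 83 (mod 91)
41^12 ≡ 1 (mod 91) ✓
Thus |⟨41⟩| = ord(41) = 12.
[(Z/91Z)^× : ⟨41⟩] = 72/12 = 6.

6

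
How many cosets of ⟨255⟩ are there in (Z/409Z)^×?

6

The order of 255 must divide φ(409) = 409 − 1 = 408 = 2^3 · 3 · 17.
Divisors of 408: 1, 2, 3, 4, 6, 8, 12, 17, 24, 34, 51, 68, 102, 136, 204, 408.
Compute 255^d (mod 409) for the divisors d until we hit 1:
255^1 ≡ 255
255^2 ≡ 403
255^3 ≡ 106
255^4 ≡ 36
255^6 ≡ 193
255^8 ≡ 69
255^12 ≡ 30
255^17 ≡ 143
255^24 ≡ 82
255^34 ≡ 408
255^51 ≡ 266
255^68 ≡ 1
So ord_409(255) = 68, hence |⟨255⟩| = 68.
The index is φ(409) / ord(255) = 408 / 68 = 6.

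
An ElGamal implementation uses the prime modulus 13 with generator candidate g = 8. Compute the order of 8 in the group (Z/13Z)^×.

4

By Lagrange's theorem, ord_13(8) divides φ(13) = 13 − 1 = 12 = 2^2 · 3.
Divisors of 12: 1, 2, 3, 4, 6, 12.
Compute 8^d (mod 13) for the divisors d until we hit 1:
8^1 ≡ 8 (mod 13)
8^2 ≡ 12 (mod 13)
8^3 ≡ 5 (mod 13)
8^4 ≡ 1 (mod 13) ✓
Hence ord(8) = 4.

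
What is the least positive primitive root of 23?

5

φ(23) = 23 − 1 = 22 = 2 · 11.
Test candidates g = 2, 3, … against the prime factors q ∈ {2, 11} of φ(23): g is a generator iff g^(22/q) ≢ 1 for every such q.
g = 2: 2^11 ≡ 1 — hits 1, so not a primitive root.
g = 3: 3^11 ≡ 1 — hits 1, so not a primitive root.
g = 4: 4^11 ≡ 1 — hits 1, so not a primitive root.
g = 5: 5^11 ≡ 22; 5^2 ≡ 2 — none is 1, so 5 is a primitive root.
Hence the least primitive root of 23 is 5.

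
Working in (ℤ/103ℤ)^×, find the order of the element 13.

ord(13) | φ(103) = 103 − 1 = 102 = 2 · 3 · 17.
Divisors of 102: 1, 2, 3, 6, 17, 34, 51, 102.
Evaluate successive powers at the divisors of 102:
13^1 ≡ 13
13^2 ≡ 66
13^3 ≡ 34
13^6 ≡ 23
13^17 ≡ 1
Hence ord(13) = 17.

17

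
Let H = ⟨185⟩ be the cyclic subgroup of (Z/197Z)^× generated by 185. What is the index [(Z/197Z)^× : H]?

ord(185) | φ(197) = 197 − 1 = 196 = 2^2 · 7^2.
Divisors of 196: 1, 2, 4, 7, 14, 28, 49, 98, 196.
Check 185^d mod 197 for each divisor in increasing order:
185^1 ≡ 185 (mod 197)
185^2 ≡ 144 (mod 197)
185^4 ≡ 51 (mod 197)
185^7 ≡ 128 (mod 197)
185^14 ≡ 33 (mod 197)
185^28 ≡ 104 (mod 197)
185^49 ≡ 183 (mod 197)
185^98 ≡ 196 (mod 197)
185^196 ≡ 1 (mod 197) ✓
The order of 185 is 196, so the subgroup it generates has 196 elements.
The index is φ(197) / ord(185) = 196 / 196 = 1.

1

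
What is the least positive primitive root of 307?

φ(307) = 307 − 1 = 306 = 2 · 3^2 · 17.
Test candidates g = 2, 3, … against the prime factors q ∈ {2, 3, 17} of φ(307): g is a generator iff g^(306/q) ≢ 1 for every such q.
g = 2: 2^153 ≡ 306; 2^102 ≡ 1 — hits 1, so not a primitive root.
g = 3: 3^153 ≡ 306; 3^102 ≡ 1 — hits 1, so not a primitive root.
g = 4: 4^153 ≡ 1 — hits 1, so not a primitive root.
g = 5: 5^153 ≡ 306; 5^102 ≡ 289; 5^18 ≡ 81 — none is 1, so 5 is a primitive root.
So 5 is the smallest generator of (Z/307Z)^×.

5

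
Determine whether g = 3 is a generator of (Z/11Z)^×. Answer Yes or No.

No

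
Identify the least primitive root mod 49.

3

φ(49) = φ(7^2) = 7·(7−1) = 42 = 2 · 3 · 7.
Test candidates g = 2, 3, … against the prime factors q ∈ {2, 3, 7} of φ(49): g is a generator iff g^(42/q) ≢ 1 for every such q.
g = 2: 2^21 ≡ 1 — hits 1, so not a primitive root.
g = 3: 3^21 ≡ 48; 3^14 ≡ 30; 3^6 ≡ 43 — none is 1, so 3 is a primitive root.
Hence the least primitive root of 49 is 3.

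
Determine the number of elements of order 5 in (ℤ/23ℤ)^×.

0

φ(23) = 23 − 1 = 22 = 2 · 11.
(Z/23Z)^× is cyclic (|G| = 22); a cyclic group of order m has exactly φ(d) elements of each order d | m, and none otherwise.
Here 22 is not a multiple of 5, so there are no elements of order 5.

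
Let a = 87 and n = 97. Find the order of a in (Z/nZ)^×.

96

The order of 87 must divide φ(97) = 97 − 1 = 96 = 2^5 · 3.
Divisors of 96: 1, 2, 3, 4, 6, 8, 12, 16, 24, 32, 48, 96.
Check 87^d mod 97 for each divisor in increasing order:
87^1 ≡ 87
87^2 ≡ 3
87^3 ≡ 67
87^4 ≡ 9
87^6 ≡ 27
87^8 ≡ 81
87^12 ≡ 50
87^16 ≡ 62
87^24 ≡ 75
87^32 ≡ 61
87^48 ≡ 96
87^96 ≡ 1
The smallest such exponent is 96, so the order of 87 is 96.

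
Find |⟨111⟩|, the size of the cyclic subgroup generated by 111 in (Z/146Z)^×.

By Lagrange's theorem, ord_146(111) divides φ(146) = φ(2)·φ(73) = 1·72 = 72 = 2^3 · 3^2.
Divisors of 72: 1, 2, 3, 4, 6, 8, 9, 12, 18, 24, 36, 72.
Test each divisor d:
111^1 ≡ 111 (mod 146)
111^2 ≡ 57 (mod 146)
111^3 ≡ 49 (mod 146)
111^4 ≡ 37 (mod 146)
111^6 ≡ 65 (mod 146)
111^8 ≡ 55 (mod 146)
111^9 ≡ 119 (mod 146)
111^12 ≡ 137 (mod 146)
111^18 ≡ 145 (mod 146)
111^24 ≡ 81 (mod 146)
111^36 ≡ 1 (mod 146) ✓
Therefore the multiplicative order of 111 modulo 146 is 36.

36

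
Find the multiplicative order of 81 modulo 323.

36

Since 81 ∈ (Z/323Z)^×, its order divides φ(323) = φ(17·19) = (17−1)·(19−1) = 16·18 = 288 = 2^5 · 3^2.
Divisors of 288: 1, 2, 3, 4, 6, 8, 9, 12, 16, 18, 24, 32, 36, 48, 72, 96, 144, 288.
Test each divisor d:
81^1 ≡ 81 (mod 323)
81^2 ≡ 101 (mod 323)
81^3 ≡ 106 (mod 323)
81^4 ≡ 188 (mod 323)
81^6 ≡ 254 (mod 323)
81^8 ≡ 137 (mod 323)
81^9 ≡ 115 (mod 323)
81^12 ≡ 239 (mod 323)
81^16 ≡ 35 (mod 323)
81^18 ≡ 305 (mod 323)
81^24 ≡ 273 (mod 323)
81^32 ≡ 256 (mod 323)
81^36 ≡ 1 (mod 323) ✓
So ord_323(81) = 36.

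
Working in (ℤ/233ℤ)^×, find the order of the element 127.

232

Since 127 ∈ (Z/233Z)^×, its order divides φ(233) = 233 − 1 = 232 = 2^3 · 29.
Divisors of 232: 1, 2, 4, 8, 29, 58, 116, 232.
Test each divisor d:
127^1 ≡ 127
127^2 ≡ 52
127^4 ≡ 141
127^8 ≡ 76
127^29 ≡ 97
127^58 ≡ 89
127^116 ≡ 232
127^232 ≡ 1
So ord_233(127) = 232.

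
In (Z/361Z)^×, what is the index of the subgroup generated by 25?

2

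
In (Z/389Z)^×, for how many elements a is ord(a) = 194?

φ(389) = 389 − 1 = 388 = 2^2 · 97.
(Z/389Z)^× is cyclic (|G| = 388); a cyclic group of order m has exactly φ(d) elements of each order d | m, and none otherwise.
194 = 2 · 97 divides 388, and φ(194) = 96.

96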